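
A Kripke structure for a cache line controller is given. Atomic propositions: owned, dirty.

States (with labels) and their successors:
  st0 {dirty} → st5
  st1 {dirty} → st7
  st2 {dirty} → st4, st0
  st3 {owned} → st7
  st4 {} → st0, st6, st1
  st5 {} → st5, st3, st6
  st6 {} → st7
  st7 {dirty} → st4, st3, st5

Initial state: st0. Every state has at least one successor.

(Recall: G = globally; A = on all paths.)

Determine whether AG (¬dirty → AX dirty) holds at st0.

No

States satisfying ¬dirty → AX dirty: {st0, st1, st2, st3, st6, st7}.
States satisfying AG (¬dirty → AX dirty): ∅.
st4 is reachable from st0 and violates ¬dirty → AX dirty, so AG fails at st0.
st0 ∉ Sat(AG (¬dirty → AX dirty)).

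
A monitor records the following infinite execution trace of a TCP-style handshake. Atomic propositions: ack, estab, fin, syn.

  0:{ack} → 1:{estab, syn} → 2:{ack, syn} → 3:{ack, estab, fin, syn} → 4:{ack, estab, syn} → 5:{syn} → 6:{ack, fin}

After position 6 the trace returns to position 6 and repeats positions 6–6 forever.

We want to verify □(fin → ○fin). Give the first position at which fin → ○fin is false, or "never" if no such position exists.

Check fin → ○fin at each position in order: 0 ✓, 1 ✓, 2 ✓.
At position 3 the labels are {ack, estab, fin, syn} and the next position 4 has {ack, estab, syn}, so fin → ○fin is false there. This is the first violation.

3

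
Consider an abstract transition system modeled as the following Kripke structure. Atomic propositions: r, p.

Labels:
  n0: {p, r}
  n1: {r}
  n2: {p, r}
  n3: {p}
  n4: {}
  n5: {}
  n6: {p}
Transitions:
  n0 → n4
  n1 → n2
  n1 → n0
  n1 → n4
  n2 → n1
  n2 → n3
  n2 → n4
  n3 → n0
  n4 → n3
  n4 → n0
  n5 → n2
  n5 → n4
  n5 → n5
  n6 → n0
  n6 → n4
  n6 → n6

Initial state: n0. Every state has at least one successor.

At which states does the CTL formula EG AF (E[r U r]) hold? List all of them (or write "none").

States satisfying AF (E[r U r]): {n0, n1, n2, n3, n4}.
States satisfying EG AF (E[r U r]): {n0, n1, n2, n3, n4}.

{n0, n1, n2, n3, n4}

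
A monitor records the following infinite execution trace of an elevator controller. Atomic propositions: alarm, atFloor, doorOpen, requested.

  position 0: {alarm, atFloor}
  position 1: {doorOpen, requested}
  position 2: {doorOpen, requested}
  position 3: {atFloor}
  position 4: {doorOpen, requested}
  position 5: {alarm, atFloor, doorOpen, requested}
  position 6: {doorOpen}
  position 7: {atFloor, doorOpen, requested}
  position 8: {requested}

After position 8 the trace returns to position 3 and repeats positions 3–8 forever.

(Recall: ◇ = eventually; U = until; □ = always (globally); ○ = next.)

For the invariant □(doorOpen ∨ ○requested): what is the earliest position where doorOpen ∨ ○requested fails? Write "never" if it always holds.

Check doorOpen ∨ ○requested at each position in order: 0 ✓, 1 ✓, 2 ✓, 3 ✓, 4 ✓, 5 ✓, 6 ✓, 7 ✓.
At position 8 the labels are {requested} and the next position 3 has {atFloor}, so doorOpen ∨ ○requested is false there. This is the first violation.

8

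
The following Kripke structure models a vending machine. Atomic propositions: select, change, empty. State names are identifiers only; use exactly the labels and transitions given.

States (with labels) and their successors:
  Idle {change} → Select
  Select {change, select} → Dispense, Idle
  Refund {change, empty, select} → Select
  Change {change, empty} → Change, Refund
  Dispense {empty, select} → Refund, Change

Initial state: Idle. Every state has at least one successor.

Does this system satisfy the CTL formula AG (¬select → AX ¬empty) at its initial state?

Does not hold

States satisfying ¬select → AX ¬empty: {Idle, Select, Refund, Dispense}.
States satisfying AG (¬select → AX ¬empty): ∅.
Change is reachable from Idle and violates ¬select → AX ¬empty, so AG fails at Idle.
Idle ∉ Sat(AG (¬select → AX ¬empty)).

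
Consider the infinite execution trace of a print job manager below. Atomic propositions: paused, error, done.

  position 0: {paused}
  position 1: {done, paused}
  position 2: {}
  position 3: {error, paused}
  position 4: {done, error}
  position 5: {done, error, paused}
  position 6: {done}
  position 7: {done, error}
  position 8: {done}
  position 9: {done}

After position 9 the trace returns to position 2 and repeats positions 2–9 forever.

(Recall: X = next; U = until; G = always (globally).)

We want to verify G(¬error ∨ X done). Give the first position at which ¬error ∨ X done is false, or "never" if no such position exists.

never

¬error ∨ X done holds at every position 0..9, and those are all the positions the trace ever visits, so the invariant G(¬error ∨ X done) is never violated.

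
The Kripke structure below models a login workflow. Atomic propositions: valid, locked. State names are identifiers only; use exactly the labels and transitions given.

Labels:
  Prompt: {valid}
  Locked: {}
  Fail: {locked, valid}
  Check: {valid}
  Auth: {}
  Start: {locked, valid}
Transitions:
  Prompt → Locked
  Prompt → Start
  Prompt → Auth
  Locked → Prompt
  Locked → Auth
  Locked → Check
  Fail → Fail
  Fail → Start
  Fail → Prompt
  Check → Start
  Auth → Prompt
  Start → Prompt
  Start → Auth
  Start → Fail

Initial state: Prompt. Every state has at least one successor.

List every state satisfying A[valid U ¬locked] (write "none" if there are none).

States satisfying valid: {Prompt, Fail, Check, Start}.
States satisfying ¬locked: {Prompt, Locked, Check, Auth}.
States satisfying A[valid U ¬locked]: {Prompt, Locked, Check, Auth}.

{Prompt, Locked, Check, Auth}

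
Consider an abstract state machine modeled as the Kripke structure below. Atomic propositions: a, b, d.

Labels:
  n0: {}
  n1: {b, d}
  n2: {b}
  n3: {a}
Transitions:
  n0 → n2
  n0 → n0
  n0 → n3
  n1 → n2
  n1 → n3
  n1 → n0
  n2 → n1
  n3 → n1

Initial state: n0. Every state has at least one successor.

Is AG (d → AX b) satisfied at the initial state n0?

No

States satisfying d → AX b: {n0, n2, n3}.
States satisfying AG (d → AX b): ∅.
n1 is reachable from n0 and violates d → AX b, so AG fails at n0.
n0 ∉ Sat(AG (d → AX b)).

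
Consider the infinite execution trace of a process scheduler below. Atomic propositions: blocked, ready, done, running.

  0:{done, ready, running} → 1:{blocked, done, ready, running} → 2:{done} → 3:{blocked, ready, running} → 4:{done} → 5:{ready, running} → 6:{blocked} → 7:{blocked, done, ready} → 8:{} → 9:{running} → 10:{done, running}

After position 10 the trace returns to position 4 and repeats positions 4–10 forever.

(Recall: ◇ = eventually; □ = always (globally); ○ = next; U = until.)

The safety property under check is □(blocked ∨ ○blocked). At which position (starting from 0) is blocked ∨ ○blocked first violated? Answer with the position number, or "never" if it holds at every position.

Check blocked ∨ ○blocked at each position in order: 0 ✓, 1 ✓, 2 ✓, 3 ✓.
At position 4 the labels are {done} and the next position 5 has {ready, running}, so blocked ∨ ○blocked is false there. This is the first violation.

4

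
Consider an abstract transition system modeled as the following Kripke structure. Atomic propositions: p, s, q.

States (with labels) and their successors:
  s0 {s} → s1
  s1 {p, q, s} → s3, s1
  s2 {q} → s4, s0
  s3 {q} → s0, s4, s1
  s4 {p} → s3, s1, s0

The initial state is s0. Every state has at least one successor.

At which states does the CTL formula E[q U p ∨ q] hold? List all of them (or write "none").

{s1, s2, s3, s4}

States satisfying q: {s1, s2, s3}.
States satisfying p ∨ q: {s1, s2, s3, s4}.
States satisfying E[q U p ∨ q]: {s1, s2, s3, s4}.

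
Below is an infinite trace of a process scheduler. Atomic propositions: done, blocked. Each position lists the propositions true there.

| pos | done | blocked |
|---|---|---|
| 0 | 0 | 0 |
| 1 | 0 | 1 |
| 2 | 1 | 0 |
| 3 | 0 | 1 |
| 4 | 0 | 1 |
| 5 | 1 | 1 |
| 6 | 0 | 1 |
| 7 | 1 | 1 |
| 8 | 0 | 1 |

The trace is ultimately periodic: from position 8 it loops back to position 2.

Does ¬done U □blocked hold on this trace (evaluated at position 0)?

Walking from position 0: at position 2, □blocked has not yet held and ¬done fails, so ¬done U □blocked is false.

Does not hold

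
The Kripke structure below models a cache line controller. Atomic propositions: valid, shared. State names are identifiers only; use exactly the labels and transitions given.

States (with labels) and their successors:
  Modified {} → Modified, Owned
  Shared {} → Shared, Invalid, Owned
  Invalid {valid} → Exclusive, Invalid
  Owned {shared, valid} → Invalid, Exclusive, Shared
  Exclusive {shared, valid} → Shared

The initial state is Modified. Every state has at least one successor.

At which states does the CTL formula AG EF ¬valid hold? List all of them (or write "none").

{Modified, Shared, Invalid, Owned, Exclusive}

States satisfying EF ¬valid: {Modified, Shared, Invalid, Owned, Exclusive}.
States satisfying AG EF ¬valid: {Modified, Shared, Invalid, Owned, Exclusive}.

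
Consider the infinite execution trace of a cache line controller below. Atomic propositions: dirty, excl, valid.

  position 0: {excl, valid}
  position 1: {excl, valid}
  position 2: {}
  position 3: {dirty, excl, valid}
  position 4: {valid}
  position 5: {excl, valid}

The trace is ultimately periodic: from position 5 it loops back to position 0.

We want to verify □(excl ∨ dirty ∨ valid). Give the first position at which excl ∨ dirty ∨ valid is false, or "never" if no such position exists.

2

Check excl ∨ dirty ∨ valid at each position in order: 0 ✓, 1 ✓.
At position 2 the labels are {}, so excl ∨ dirty ∨ valid is false there. This is the first violation.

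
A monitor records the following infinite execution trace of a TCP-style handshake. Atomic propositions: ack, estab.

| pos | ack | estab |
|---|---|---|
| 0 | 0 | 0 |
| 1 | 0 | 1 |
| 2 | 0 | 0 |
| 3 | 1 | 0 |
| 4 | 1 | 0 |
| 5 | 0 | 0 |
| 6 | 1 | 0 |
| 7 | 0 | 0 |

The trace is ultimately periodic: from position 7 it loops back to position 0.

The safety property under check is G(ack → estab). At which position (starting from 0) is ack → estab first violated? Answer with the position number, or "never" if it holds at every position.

Check ack → estab at each position in order: 0 ✓, 1 ✓, 2 ✓.
At position 3 the labels are {ack}, so ack → estab is false there. This is the first violation.

3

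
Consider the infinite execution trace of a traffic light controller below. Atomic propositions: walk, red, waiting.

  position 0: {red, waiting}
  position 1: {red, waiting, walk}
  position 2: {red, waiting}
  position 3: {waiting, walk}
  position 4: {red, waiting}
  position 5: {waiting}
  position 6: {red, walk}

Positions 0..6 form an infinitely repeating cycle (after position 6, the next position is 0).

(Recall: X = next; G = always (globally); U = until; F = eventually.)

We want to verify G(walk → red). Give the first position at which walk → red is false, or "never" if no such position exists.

3

Check walk → red at each position in order: 0 ✓, 1 ✓, 2 ✓.
At position 3 the labels are {waiting, walk}, so walk → red is false there. This is the first violation.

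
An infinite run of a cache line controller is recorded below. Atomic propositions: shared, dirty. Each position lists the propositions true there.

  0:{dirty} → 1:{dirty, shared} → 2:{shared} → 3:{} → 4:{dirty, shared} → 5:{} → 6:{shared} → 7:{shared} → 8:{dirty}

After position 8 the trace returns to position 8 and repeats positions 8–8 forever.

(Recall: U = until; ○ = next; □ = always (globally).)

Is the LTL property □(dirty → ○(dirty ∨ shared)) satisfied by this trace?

dirty → ○(dirty ∨ shared) must hold at every position from 0 onward. It fails at position 4, so □(dirty → ○(dirty ∨ shared)) is false.
Positions where dirty holds: 0, 1, 4, 8.
Check ○(dirty ∨ shared) at each: 0→ok, 1→ok, 4→fails, 8→ok.

No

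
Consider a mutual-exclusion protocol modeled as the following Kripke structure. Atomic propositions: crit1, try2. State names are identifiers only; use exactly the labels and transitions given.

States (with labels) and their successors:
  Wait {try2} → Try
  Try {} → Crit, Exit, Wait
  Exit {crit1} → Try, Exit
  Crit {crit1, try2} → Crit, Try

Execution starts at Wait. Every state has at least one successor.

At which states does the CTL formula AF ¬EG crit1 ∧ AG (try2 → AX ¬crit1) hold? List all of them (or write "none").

none

States satisfying ¬EG crit1: {Wait, Try}.
States satisfying AF ¬EG crit1: {Wait, Try}.
States satisfying try2 → AX ¬crit1: {Wait, Try, Exit}.
States satisfying AG (try2 → AX ¬crit1): ∅.
States satisfying AF ¬EG crit1 ∧ AG (try2 → AX ¬crit1): ∅.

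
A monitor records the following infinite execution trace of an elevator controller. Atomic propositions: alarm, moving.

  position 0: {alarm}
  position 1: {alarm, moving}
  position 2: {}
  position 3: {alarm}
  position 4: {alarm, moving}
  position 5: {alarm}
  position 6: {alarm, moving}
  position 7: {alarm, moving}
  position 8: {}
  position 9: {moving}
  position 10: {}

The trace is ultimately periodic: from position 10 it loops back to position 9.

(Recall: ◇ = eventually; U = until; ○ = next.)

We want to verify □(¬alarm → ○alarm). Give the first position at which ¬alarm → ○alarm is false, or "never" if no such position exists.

8

Check ¬alarm → ○alarm at each position in order: 0 ✓, 1 ✓, 2 ✓, 3 ✓, 4 ✓, 5 ✓, 6 ✓, 7 ✓.
At position 8 the labels are {} and the next position 9 has {moving}, so ¬alarm → ○alarm is false there. This is the first violation.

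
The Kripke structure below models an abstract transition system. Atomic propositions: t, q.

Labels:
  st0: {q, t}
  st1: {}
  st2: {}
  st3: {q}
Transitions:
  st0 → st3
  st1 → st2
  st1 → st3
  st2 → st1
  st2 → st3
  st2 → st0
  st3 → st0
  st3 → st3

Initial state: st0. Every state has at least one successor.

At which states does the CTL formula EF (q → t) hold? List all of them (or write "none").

{st0, st1, st2, st3}

States satisfying q → t: {st0, st1, st2}.
States satisfying EF (q → t): {st0, st1, st2, st3}.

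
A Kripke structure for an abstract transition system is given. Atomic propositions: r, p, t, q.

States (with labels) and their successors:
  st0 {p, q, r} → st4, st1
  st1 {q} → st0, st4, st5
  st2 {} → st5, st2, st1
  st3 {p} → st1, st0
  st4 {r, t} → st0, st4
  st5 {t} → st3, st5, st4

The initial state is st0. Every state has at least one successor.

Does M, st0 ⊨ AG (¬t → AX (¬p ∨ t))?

No

States satisfying ¬t → AX (¬p ∨ t): {st0, st2, st4, st5}.
States satisfying AG (¬t → AX (¬p ∨ t)): ∅.
st1 is reachable from st0 and violates ¬t → AX (¬p ∨ t), so AG fails at st0.
st0 ∉ Sat(AG (¬t → AX (¬p ∨ t))).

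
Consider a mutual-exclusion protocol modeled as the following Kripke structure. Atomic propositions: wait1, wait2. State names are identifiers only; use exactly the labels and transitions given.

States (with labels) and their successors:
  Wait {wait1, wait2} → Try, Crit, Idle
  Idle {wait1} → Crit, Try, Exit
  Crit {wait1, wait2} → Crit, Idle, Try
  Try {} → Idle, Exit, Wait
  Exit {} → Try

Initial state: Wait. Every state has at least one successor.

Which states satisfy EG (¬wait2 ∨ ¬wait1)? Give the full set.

{Idle, Try, Exit}

States satisfying ¬wait2 ∨ ¬wait1: {Idle, Try, Exit}.
States satisfying EG (¬wait2 ∨ ¬wait1): {Idle, Try, Exit}.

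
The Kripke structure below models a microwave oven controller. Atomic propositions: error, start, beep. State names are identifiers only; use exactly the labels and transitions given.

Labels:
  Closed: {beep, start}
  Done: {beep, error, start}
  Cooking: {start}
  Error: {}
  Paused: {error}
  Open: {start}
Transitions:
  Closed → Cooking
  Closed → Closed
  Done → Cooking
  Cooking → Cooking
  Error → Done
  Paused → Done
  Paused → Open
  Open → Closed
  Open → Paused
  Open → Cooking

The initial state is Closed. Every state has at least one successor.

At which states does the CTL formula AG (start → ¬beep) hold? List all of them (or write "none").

{Cooking}

States satisfying start → ¬beep: {Cooking, Error, Paused, Open}.
States satisfying AG (start → ¬beep): {Cooking}.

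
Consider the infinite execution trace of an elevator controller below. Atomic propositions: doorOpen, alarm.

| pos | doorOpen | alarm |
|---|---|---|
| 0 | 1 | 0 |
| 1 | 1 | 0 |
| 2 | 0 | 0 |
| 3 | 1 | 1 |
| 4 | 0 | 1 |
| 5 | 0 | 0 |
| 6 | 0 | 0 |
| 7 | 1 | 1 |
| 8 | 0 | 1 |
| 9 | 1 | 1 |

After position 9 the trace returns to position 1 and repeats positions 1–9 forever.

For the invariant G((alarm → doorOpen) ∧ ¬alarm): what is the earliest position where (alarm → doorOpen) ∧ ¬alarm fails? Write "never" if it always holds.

Check (alarm → doorOpen) ∧ ¬alarm at each position in order: 0 ✓, 1 ✓, 2 ✓.
At position 3 the labels are {alarm, doorOpen}, so (alarm → doorOpen) ∧ ¬alarm is false there. This is the first violation.

3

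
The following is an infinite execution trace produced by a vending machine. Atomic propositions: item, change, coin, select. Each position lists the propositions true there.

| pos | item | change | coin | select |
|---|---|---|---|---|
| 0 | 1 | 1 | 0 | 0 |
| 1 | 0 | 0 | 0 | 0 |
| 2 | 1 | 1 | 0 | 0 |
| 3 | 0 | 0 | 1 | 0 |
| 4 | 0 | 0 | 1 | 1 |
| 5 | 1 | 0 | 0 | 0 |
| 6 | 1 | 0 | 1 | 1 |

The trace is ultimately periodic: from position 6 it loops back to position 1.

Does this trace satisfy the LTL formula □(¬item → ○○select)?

¬item → ○○select must hold at every position from 0 onward. It fails at position 1, so □(¬item → ○○select) is false.
Positions where ¬item holds: 1, 3, 4.
Check ○○select at each: 1→fails, 3→fails, 4→ok.

No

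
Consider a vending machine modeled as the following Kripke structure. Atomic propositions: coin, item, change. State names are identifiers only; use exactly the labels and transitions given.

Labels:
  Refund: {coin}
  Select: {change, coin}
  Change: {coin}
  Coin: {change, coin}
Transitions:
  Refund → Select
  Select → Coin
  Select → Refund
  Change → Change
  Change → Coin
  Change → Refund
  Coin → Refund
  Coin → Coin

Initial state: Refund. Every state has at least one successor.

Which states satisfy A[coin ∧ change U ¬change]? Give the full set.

{Refund, Change}

States satisfying coin ∧ change: {Select, Coin}.
States satisfying ¬change: {Refund, Change}.
States satisfying A[coin ∧ change U ¬change]: {Refund, Change}.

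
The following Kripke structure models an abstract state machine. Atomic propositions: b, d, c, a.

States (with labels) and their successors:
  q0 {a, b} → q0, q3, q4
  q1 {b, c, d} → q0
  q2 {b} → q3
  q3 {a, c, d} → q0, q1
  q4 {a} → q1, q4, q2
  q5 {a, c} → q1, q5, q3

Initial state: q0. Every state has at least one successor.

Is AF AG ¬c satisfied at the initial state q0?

No

States satisfying AG ¬c: ∅.
States satisfying AF AG ¬c: ∅.
There is a path from q0 along which AG ¬c never holds.
q0 ∉ Sat(AF AG ¬c).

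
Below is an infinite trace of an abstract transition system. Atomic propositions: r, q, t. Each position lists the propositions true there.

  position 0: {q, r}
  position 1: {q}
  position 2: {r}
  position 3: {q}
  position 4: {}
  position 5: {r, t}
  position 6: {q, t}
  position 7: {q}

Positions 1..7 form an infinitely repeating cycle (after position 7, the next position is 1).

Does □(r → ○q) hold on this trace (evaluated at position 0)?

Satisfied

r → ○q holds at every position 0..7, and those are all positions ever visited, so □(r → ○q) holds.
Positions where r holds: 0, 2, 5.
Check ○q at each: 0→ok, 2→ok, 5→ok.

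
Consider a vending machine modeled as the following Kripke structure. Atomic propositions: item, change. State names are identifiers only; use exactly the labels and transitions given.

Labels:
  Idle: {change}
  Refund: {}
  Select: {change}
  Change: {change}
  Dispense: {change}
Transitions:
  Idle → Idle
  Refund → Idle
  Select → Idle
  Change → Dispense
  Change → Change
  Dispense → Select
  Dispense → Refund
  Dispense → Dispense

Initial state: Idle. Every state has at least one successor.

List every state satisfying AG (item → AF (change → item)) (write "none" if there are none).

States satisfying item → AF (change → item): {Idle, Refund, Select, Change, Dispense}.
States satisfying AG (item → AF (change → item)): {Idle, Refund, Select, Change, Dispense}.

{Idle, Refund, Select, Change, Dispense}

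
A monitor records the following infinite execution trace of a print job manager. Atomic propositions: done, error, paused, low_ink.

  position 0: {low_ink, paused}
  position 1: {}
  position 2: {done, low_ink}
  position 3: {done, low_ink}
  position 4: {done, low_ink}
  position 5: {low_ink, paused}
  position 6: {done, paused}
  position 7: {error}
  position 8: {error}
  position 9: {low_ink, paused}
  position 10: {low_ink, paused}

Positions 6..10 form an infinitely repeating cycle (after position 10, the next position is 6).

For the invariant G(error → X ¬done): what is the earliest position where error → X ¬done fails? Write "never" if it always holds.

error → X ¬done holds at every position 0..10, and those are all the positions the trace ever visits, so the invariant G(error → X ¬done) is never violated.

never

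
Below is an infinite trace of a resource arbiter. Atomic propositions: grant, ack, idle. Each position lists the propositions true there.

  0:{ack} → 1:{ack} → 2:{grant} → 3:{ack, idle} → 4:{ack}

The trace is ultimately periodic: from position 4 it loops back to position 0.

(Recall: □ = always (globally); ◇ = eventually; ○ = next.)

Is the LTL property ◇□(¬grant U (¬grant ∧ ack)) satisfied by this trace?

□(¬grant U (¬grant ∧ ack)) is false at every position 0..4, so it never becomes true and ◇□(¬grant U (¬grant ∧ ack)) fails.

Violated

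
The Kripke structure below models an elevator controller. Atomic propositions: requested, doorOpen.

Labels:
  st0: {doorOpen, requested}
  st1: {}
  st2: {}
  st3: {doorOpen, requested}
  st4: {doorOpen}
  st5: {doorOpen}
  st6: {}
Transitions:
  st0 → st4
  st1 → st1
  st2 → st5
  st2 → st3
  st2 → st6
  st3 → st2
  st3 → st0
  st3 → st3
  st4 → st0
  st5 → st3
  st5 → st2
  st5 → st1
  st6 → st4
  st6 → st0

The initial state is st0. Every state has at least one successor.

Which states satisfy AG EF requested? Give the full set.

States satisfying EF requested: {st0, st2, st3, st4, st5, st6}.
States satisfying AG EF requested: {st0, st4, st6}.

{st0, st4, st6}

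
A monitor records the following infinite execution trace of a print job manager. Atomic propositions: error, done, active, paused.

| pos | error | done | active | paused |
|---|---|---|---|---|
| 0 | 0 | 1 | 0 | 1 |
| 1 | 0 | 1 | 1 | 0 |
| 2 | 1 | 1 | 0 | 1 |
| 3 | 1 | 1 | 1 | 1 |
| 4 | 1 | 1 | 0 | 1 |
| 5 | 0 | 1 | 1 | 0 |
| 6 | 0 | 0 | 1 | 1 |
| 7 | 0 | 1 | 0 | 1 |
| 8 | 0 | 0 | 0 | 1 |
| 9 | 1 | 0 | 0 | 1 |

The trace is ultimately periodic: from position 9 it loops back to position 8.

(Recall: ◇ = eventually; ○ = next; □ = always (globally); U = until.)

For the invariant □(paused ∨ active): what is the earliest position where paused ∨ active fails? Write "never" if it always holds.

never

paused ∨ active holds at every position 0..9, and those are all the positions the trace ever visits, so the invariant □(paused ∨ active) is never violated.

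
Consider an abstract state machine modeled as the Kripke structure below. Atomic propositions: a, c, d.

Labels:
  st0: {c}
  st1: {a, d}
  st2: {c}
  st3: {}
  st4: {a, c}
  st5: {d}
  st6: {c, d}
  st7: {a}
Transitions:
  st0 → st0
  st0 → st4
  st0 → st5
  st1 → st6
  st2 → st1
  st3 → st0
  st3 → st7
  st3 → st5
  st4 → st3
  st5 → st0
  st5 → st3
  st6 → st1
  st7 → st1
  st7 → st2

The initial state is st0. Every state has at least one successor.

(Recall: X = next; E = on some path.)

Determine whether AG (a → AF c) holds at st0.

Satisfied

States satisfying a → AF c: {st0, st1, st2, st3, st4, st5, st6, st7}.
States satisfying AG (a → AF c): {st0, st1, st2, st3, st4, st5, st6, st7}.
Every state reachable from st0 satisfies a → AF c.
st0 ∈ Sat(AG (a → AF c)).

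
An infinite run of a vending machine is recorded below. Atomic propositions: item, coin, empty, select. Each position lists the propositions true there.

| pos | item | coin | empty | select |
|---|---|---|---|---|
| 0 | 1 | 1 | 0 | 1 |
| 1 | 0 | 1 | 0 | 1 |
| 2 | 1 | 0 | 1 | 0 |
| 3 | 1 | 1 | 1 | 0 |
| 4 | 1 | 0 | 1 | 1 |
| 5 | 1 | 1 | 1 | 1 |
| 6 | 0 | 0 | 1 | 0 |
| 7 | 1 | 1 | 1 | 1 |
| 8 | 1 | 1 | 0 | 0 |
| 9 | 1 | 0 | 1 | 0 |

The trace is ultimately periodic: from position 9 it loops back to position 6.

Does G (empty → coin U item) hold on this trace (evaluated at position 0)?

Violated

empty → coin U item must hold at every position from 0 onward. It fails at position 6, so G (empty → coin U item) is false.
Positions where empty holds: 2, 3, 4, 5, 6, 7, 9.
Check coin U item at each: 2→ok, 3→ok, 4→ok, 5→ok, 6→fails, 7→ok, 9→ok.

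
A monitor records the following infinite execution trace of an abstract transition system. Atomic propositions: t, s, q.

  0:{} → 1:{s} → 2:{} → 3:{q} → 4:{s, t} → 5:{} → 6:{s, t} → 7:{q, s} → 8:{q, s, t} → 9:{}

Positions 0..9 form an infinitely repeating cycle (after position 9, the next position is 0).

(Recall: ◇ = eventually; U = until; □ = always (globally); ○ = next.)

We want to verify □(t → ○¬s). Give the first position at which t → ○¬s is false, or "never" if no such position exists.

Check t → ○¬s at each position in order: 0 ✓, 1 ✓, 2 ✓, 3 ✓, 4 ✓, 5 ✓.
At position 6 the labels are {s, t} and the next position 7 has {q, s}, so t → ○¬s is false there. This is the first violation.

6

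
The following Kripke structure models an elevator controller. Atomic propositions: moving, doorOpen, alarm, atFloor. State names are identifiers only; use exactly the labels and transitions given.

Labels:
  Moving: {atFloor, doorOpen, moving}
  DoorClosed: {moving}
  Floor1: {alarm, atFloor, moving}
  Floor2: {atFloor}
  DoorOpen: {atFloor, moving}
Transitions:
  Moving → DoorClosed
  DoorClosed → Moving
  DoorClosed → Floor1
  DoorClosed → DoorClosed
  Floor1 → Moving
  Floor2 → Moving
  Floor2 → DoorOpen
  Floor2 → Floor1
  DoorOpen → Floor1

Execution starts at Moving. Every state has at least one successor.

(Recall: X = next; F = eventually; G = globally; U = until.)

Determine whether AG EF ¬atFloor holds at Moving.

Satisfied

States satisfying EF ¬atFloor: {Moving, DoorClosed, Floor1, Floor2, DoorOpen}.
States satisfying AG EF ¬atFloor: {Moving, DoorClosed, Floor1, Floor2, DoorOpen}.
Every state reachable from Moving satisfies EF ¬atFloor.
Moving ∈ Sat(AG EF ¬atFloor).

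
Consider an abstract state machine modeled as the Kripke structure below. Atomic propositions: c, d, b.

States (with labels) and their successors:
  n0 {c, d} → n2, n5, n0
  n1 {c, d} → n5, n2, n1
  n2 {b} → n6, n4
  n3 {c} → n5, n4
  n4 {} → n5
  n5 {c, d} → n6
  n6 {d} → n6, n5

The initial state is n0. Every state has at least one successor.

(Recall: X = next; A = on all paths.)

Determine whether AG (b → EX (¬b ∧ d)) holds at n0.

States satisfying b → EX (¬b ∧ d): {n0, n1, n2, n3, n4, n5, n6}.
States satisfying AG (b → EX (¬b ∧ d)): {n0, n1, n2, n3, n4, n5, n6}.
Every state reachable from n0 satisfies b → EX (¬b ∧ d).
n0 ∈ Sat(AG (b → EX (¬b ∧ d))).

Yes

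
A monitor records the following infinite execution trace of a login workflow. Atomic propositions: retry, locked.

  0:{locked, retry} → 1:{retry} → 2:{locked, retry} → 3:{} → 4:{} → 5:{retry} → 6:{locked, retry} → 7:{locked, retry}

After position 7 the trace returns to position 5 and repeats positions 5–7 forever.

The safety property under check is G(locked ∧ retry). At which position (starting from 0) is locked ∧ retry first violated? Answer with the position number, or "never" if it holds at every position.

Check locked ∧ retry at each position in order: 0 ✓.
At position 1 the labels are {retry}, so locked ∧ retry is false there. This is the first violation.

1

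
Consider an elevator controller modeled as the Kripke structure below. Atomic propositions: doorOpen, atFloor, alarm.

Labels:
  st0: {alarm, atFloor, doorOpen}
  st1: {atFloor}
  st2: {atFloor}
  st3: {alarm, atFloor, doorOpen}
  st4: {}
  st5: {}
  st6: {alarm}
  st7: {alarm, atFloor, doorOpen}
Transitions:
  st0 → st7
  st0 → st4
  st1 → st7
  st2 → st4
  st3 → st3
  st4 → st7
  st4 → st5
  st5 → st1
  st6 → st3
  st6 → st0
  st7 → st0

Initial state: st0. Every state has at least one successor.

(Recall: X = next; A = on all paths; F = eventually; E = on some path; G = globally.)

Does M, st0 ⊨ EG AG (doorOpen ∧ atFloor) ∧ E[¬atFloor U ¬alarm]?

Violated

States satisfying AG (doorOpen ∧ atFloor): {st3}.
States satisfying EG AG (doorOpen ∧ atFloor): {st3}.
States satisfying ¬atFloor: {st4, st5, st6}.
States satisfying ¬alarm: {st1, st2, st4, st5}.
States satisfying E[¬atFloor U ¬alarm]: {st1, st2, st4, st5}.
States satisfying EG AG (doorOpen ∧ atFloor) ∧ E[¬atFloor U ¬alarm]: ∅.
st0 ∉ Sat(EG AG (doorOpen ∧ atFloor) ∧ E[¬atFloor U ¬alarm]).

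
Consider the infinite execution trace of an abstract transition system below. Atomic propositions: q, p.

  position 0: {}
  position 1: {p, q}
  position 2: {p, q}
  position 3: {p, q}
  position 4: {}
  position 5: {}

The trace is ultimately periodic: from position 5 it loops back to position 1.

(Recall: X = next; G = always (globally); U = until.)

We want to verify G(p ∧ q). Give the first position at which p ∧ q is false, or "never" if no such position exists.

At position 0 the labels are {}, so p ∧ q is false there. This is the first violation.

0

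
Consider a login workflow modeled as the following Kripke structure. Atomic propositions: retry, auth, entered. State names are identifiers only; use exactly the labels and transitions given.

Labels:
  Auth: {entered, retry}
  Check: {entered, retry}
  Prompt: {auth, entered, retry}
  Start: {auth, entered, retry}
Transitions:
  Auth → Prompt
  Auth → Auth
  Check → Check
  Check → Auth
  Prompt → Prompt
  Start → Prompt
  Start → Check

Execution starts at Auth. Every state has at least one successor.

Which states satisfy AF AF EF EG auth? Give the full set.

States satisfying AF EF EG auth: {Auth, Check, Prompt, Start}.
States satisfying AF AF EF EG auth: {Auth, Check, Prompt, Start}.

{Auth, Check, Prompt, Start}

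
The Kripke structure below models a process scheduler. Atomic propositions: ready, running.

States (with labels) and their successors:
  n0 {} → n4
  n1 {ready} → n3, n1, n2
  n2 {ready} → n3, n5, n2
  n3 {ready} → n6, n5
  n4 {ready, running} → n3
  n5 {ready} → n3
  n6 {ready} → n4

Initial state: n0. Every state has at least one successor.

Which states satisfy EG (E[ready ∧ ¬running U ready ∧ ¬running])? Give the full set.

{n1, n2, n3, n5}

States satisfying E[ready ∧ ¬running U ready ∧ ¬running]: {n1, n2, n3, n5, n6}.
States satisfying EG (E[ready ∧ ¬running U ready ∧ ¬running]): {n1, n2, n3, n5}.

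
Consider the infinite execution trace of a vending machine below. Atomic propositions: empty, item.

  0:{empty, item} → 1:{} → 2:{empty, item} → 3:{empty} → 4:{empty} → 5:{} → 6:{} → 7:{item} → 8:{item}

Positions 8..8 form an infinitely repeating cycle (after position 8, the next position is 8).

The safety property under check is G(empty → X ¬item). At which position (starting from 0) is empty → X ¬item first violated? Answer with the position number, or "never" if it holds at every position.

empty → X ¬item holds at every position 0..8, and those are all the positions the trace ever visits, so the invariant G(empty → X ¬item) is never violated.

never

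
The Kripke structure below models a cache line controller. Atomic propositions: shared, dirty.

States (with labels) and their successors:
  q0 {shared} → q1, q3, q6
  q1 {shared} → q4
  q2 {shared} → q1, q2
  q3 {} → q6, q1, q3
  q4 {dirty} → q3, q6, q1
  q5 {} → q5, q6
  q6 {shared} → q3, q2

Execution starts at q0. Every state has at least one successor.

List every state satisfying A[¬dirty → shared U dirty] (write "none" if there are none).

{q1, q4}

States satisfying ¬dirty → shared: {q0, q1, q2, q4, q6}.
States satisfying dirty: {q4}.
States satisfying A[¬dirty → shared U dirty]: {q1, q4}.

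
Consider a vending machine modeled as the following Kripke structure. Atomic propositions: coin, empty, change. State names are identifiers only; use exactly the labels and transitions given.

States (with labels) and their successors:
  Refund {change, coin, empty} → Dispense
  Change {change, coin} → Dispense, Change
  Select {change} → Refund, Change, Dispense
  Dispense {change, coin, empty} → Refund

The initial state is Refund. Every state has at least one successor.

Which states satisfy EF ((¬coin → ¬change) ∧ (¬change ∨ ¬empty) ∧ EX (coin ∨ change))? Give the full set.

States satisfying EF ((¬coin → ¬change) ∧ (¬change ∨ ¬empty) ∧ EX (coin ∨ change)): {Change, Select}.

{Change, Select}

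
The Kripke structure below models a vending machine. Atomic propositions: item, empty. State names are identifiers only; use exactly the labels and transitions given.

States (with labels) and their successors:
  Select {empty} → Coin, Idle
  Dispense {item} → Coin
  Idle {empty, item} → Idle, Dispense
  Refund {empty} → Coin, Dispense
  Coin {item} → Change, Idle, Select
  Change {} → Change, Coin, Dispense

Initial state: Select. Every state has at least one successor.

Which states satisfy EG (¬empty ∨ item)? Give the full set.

{Dispense, Idle, Coin, Change}

States satisfying ¬empty ∨ item: {Dispense, Idle, Coin, Change}.
States satisfying EG (¬empty ∨ item): {Dispense, Idle, Coin, Change}.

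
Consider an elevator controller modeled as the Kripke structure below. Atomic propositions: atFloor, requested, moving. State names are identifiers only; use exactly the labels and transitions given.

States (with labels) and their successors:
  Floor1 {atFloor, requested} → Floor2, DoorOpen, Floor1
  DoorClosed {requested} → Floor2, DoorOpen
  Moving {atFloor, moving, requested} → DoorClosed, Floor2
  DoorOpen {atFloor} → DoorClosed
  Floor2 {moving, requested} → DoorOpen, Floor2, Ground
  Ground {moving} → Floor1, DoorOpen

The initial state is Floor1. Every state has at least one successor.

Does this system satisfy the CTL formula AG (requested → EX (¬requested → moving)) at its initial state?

Holds

States satisfying requested → EX (¬requested → moving): {Floor1, DoorClosed, Moving, DoorOpen, Floor2, Ground}.
States satisfying AG (requested → EX (¬requested → moving)): {Floor1, DoorClosed, Moving, DoorOpen, Floor2, Ground}.
Every state reachable from Floor1 satisfies requested → EX (¬requested → moving).
Floor1 ∈ Sat(AG (requested → EX (¬requested → moving))).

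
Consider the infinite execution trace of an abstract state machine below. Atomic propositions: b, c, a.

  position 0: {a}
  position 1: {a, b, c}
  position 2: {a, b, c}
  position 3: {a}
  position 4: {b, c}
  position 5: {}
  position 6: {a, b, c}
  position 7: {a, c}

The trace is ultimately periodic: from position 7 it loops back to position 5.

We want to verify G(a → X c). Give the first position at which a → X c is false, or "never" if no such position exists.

2

Check a → X c at each position in order: 0 ✓, 1 ✓.
At position 2 the labels are {a, b, c} and the next position 3 has {a}, so a → X c is false there. This is the first violation.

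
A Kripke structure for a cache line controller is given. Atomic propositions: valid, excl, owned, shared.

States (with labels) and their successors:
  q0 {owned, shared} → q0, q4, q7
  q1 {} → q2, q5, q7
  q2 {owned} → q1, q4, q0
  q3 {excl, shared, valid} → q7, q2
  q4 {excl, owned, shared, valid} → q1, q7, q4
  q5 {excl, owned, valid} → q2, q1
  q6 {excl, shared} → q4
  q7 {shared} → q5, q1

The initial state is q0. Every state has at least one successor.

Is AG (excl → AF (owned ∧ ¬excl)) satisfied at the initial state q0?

States satisfying excl → AF (owned ∧ ¬excl): {q0, q1, q2, q7}.
States satisfying AG (excl → AF (owned ∧ ¬excl)): ∅.
q4 is reachable from q0 and violates excl → AF (owned ∧ ¬excl), so AG fails at q0.
q0 ∉ Sat(AG (excl → AF (owned ∧ ¬excl))).

Violated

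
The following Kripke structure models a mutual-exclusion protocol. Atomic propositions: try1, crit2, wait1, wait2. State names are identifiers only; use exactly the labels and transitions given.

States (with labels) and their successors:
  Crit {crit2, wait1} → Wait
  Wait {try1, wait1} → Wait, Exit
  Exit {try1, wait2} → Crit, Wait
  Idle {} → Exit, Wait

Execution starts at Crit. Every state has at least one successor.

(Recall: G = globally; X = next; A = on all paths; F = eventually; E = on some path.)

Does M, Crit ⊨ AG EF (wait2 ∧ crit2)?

No

States satisfying EF (wait2 ∧ crit2): ∅.
States satisfying AG EF (wait2 ∧ crit2): ∅.
Crit is reachable from Crit and violates EF (wait2 ∧ crit2), so AG fails at Crit.
Crit ∉ Sat(AG EF (wait2 ∧ crit2)).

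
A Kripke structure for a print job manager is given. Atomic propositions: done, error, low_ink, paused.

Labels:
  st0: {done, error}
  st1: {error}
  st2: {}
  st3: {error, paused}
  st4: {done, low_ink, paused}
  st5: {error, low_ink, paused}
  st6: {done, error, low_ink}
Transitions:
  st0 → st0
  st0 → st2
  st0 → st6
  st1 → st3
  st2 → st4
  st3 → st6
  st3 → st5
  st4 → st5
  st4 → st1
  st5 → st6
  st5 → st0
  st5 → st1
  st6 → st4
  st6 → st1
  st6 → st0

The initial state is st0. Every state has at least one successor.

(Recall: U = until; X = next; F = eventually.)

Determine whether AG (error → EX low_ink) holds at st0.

No

States satisfying error → EX low_ink: {st0, st2, st3, st4, st5, st6}.
States satisfying AG (error → EX low_ink): ∅.
st1 is reachable from st0 and violates error → EX low_ink, so AG fails at st0.
st0 ∉ Sat(AG (error → EX low_ink)).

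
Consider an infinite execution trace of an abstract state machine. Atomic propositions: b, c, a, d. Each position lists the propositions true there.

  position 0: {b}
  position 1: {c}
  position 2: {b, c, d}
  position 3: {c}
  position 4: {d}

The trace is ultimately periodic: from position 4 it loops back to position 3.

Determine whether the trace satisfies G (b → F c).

b → F c holds at every position 0..4, and those are all positions ever visited, so G (b → F c) holds.
Positions where b holds: 0, 2.
Check F c at each: 0→ok, 2→ok.

Satisfied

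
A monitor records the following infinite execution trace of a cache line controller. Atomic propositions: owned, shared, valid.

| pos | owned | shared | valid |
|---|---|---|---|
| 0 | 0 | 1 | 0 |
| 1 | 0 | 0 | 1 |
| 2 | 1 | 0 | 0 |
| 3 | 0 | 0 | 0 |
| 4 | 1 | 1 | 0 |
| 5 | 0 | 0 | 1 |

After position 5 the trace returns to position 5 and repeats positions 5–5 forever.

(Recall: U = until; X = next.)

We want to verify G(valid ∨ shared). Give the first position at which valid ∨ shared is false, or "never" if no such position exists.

2

Check valid ∨ shared at each position in order: 0 ✓, 1 ✓.
At position 2 the labels are {owned}, so valid ∨ shared is false there. This is the first violation.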